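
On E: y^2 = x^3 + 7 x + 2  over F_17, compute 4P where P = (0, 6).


k = 4 = 100_2 (binary, LSB first: 001)
Double-and-add from P = (0, 6):
  bit 0 = 0: acc unchanged = O
  bit 1 = 0: acc unchanged = O
  bit 2 = 1: acc = O + (0, 11) = (0, 11)

4P = (0, 11)


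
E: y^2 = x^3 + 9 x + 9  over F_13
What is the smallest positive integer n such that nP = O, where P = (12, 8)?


Compute successive multiples of P until we hit O:
  1P = (12, 8)
  2P = (5, 7)
  3P = (0, 3)
  4P = (0, 10)
  5P = (5, 6)
  6P = (12, 5)
  7P = O

ord(P) = 7


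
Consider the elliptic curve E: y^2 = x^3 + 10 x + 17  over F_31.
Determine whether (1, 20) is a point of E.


Check whether y^2 = x^3 + 10 x + 17 (mod 31) for (x, y) = (1, 20).
LHS: y^2 = 20^2 mod 31 = 28
RHS: x^3 + 10 x + 17 = 1^3 + 10*1 + 17 mod 31 = 28
LHS = RHS

Yes, on the curve


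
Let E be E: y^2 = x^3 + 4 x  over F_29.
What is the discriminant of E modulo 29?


4 a^3 + 27 b^2 = 4*4^3 + 27*0^2 = 256 + 0 = 256
Delta = -16 * (256) = -4096
Delta mod 29 = 22

Delta = 22 (mod 29)


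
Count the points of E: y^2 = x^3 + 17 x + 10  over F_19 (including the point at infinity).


For each x in F_19, count y with y^2 = x^3 + 17 x + 10 mod 19:
  x = 1: RHS = 9, y in [3, 16]  -> 2 point(s)
  x = 4: RHS = 9, y in [3, 16]  -> 2 point(s)
  x = 5: RHS = 11, y in [7, 12]  -> 2 point(s)
  x = 6: RHS = 5, y in [9, 10]  -> 2 point(s)
  x = 7: RHS = 16, y in [4, 15]  -> 2 point(s)
  x = 12: RHS = 4, y in [2, 17]  -> 2 point(s)
  x = 14: RHS = 9, y in [3, 16]  -> 2 point(s)
  x = 15: RHS = 11, y in [7, 12]  -> 2 point(s)
  x = 17: RHS = 6, y in [5, 14]  -> 2 point(s)
  x = 18: RHS = 11, y in [7, 12]  -> 2 point(s)
Affine points: 20. Add the point at infinity: total = 21.

#E(F_19) = 21


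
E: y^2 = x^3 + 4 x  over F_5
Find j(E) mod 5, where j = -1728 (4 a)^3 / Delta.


Delta = -16(4 a^3 + 27 b^2) mod 5 = 4
-1728 * (4 a)^3 = -1728 * (4*4)^3 mod 5 = 2
j = 2 * 4^(-1) mod 5 = 3

j = 3 (mod 5)


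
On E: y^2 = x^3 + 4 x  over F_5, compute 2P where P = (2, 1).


Doubling: s = (3 x1^2 + a) / (2 y1)
s = (3*2^2 + 4) / (2*1) mod 5 = 3
x3 = s^2 - 2 x1 mod 5 = 3^2 - 2*2 = 0
y3 = s (x1 - x3) - y1 mod 5 = 3 * (2 - 0) - 1 = 0

2P = (0, 0)


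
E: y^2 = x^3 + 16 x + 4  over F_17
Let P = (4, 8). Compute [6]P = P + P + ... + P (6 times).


k = 6 = 110_2 (binary, LSB first: 011)
Double-and-add from P = (4, 8):
  bit 0 = 0: acc unchanged = O
  bit 1 = 1: acc = O + (8, 10) = (8, 10)
  bit 2 = 1: acc = (8, 10) + (16, 2) = (11, 10)

6P = (11, 10)


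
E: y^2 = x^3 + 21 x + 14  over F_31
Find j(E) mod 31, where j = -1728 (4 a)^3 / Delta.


Delta = -16(4 a^3 + 27 b^2) mod 31 = 5
-1728 * (4 a)^3 = -1728 * (4*21)^3 mod 31 = 27
j = 27 * 5^(-1) mod 31 = 24

j = 24 (mod 31)


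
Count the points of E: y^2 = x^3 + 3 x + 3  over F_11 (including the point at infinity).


For each x in F_11, count y with y^2 = x^3 + 3 x + 3 mod 11:
  x = 0: RHS = 3, y in [5, 6]  -> 2 point(s)
  x = 5: RHS = 0, y in [0]  -> 1 point(s)
  x = 7: RHS = 4, y in [2, 9]  -> 2 point(s)
  x = 8: RHS = 0, y in [0]  -> 1 point(s)
  x = 9: RHS = 0, y in [0]  -> 1 point(s)
Affine points: 7. Add the point at infinity: total = 8.

#E(F_11) = 8


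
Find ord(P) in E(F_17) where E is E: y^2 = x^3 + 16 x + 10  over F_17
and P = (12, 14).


Compute successive multiples of P until we hit O:
  1P = (12, 14)
  2P = (11, 2)
  3P = (2, 4)
  4P = (4, 11)
  5P = (3, 0)
  6P = (4, 6)
  7P = (2, 13)
  8P = (11, 15)
  ... (continuing to 10P)
  10P = O

ord(P) = 10


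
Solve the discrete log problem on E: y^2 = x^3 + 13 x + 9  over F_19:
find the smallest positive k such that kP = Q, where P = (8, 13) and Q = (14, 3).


Enumerate multiples of P until we hit Q = (14, 3):
  1P = (8, 13)
  2P = (1, 2)
  3P = (2, 10)
  4P = (14, 3)
Match found at i = 4.

k = 4


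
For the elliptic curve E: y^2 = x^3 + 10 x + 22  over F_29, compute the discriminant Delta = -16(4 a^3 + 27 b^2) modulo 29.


4 a^3 + 27 b^2 = 4*10^3 + 27*22^2 = 4000 + 13068 = 17068
Delta = -16 * (17068) = -273088
Delta mod 29 = 5

Delta = 5 (mod 29)


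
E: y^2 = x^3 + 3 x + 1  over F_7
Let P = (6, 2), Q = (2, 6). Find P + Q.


P != Q, so use the chord formula.
s = (y2 - y1) / (x2 - x1) = (4) / (3) mod 7 = 6
x3 = s^2 - x1 - x2 mod 7 = 6^2 - 6 - 2 = 0
y3 = s (x1 - x3) - y1 mod 7 = 6 * (6 - 0) - 2 = 6

P + Q = (0, 6)


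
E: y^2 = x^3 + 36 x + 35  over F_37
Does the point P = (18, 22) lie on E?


Check whether y^2 = x^3 + 36 x + 35 (mod 37) for (x, y) = (18, 22).
LHS: y^2 = 22^2 mod 37 = 3
RHS: x^3 + 36 x + 35 = 18^3 + 36*18 + 35 mod 37 = 3
LHS = RHS

Yes, on the curve


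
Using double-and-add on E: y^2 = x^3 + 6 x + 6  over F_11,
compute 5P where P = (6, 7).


k = 5 = 101_2 (binary, LSB first: 101)
Double-and-add from P = (6, 7):
  bit 0 = 1: acc = O + (6, 7) = (6, 7)
  bit 1 = 0: acc unchanged = (6, 7)
  bit 2 = 1: acc = (6, 7) + (8, 4) = (2, 9)

5P = (2, 9)


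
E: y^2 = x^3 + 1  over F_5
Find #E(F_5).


For each x in F_5, count y with y^2 = x^3 + 0 x + 1 mod 5:
  x = 0: RHS = 1, y in [1, 4]  -> 2 point(s)
  x = 2: RHS = 4, y in [2, 3]  -> 2 point(s)
  x = 4: RHS = 0, y in [0]  -> 1 point(s)
Affine points: 5. Add the point at infinity: total = 6.

#E(F_5) = 6


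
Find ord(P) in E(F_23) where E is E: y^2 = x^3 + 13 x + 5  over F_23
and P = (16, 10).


Compute successive multiples of P until we hit O:
  1P = (16, 10)
  2P = (9, 0)
  3P = (16, 13)
  4P = O

ord(P) = 4


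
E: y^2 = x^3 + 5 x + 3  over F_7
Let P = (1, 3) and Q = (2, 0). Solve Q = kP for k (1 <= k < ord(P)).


Enumerate multiples of P until we hit Q = (2, 0):
  1P = (1, 3)
  2P = (6, 2)
  3P = (2, 0)
Match found at i = 3.

k = 3


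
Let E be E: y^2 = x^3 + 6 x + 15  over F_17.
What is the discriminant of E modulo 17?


4 a^3 + 27 b^2 = 4*6^3 + 27*15^2 = 864 + 6075 = 6939
Delta = -16 * (6939) = -111024
Delta mod 17 = 3

Delta = 3 (mod 17)


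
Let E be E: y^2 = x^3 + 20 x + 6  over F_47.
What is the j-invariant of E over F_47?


Delta = -16(4 a^3 + 27 b^2) mod 47 = 23
-1728 * (4 a)^3 = -1728 * (4*20)^3 mod 47 = 37
j = 37 * 23^(-1) mod 47 = 20

j = 20 (mod 47)


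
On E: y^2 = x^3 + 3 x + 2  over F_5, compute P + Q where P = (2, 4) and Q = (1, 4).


P != Q, so use the chord formula.
s = (y2 - y1) / (x2 - x1) = (0) / (4) mod 5 = 0
x3 = s^2 - x1 - x2 mod 5 = 0^2 - 2 - 1 = 2
y3 = s (x1 - x3) - y1 mod 5 = 0 * (2 - 2) - 4 = 1

P + Q = (2, 1)


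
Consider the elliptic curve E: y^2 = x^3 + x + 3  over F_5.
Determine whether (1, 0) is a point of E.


Check whether y^2 = x^3 + 1 x + 3 (mod 5) for (x, y) = (1, 0).
LHS: y^2 = 0^2 mod 5 = 0
RHS: x^3 + 1 x + 3 = 1^3 + 1*1 + 3 mod 5 = 0
LHS = RHS

Yes, on the curve


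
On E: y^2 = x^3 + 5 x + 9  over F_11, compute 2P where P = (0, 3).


Doubling: s = (3 x1^2 + a) / (2 y1)
s = (3*0^2 + 5) / (2*3) mod 11 = 10
x3 = s^2 - 2 x1 mod 11 = 10^2 - 2*0 = 1
y3 = s (x1 - x3) - y1 mod 11 = 10 * (0 - 1) - 3 = 9

2P = (1, 9)


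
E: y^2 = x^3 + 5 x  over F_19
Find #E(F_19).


For each x in F_19, count y with y^2 = x^3 + 5 x + 0 mod 19:
  x = 0: RHS = 0, y in [0]  -> 1 point(s)
  x = 1: RHS = 6, y in [5, 14]  -> 2 point(s)
  x = 3: RHS = 4, y in [2, 17]  -> 2 point(s)
  x = 5: RHS = 17, y in [6, 13]  -> 2 point(s)
  x = 7: RHS = 17, y in [6, 13]  -> 2 point(s)
  x = 8: RHS = 1, y in [1, 18]  -> 2 point(s)
  x = 10: RHS = 5, y in [9, 10]  -> 2 point(s)
  x = 13: RHS = 1, y in [1, 18]  -> 2 point(s)
  x = 15: RHS = 11, y in [7, 12]  -> 2 point(s)
  x = 17: RHS = 1, y in [1, 18]  -> 2 point(s)
Affine points: 19. Add the point at infinity: total = 20.

#E(F_19) = 20


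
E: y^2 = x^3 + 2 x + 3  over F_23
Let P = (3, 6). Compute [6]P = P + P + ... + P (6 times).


k = 6 = 110_2 (binary, LSB first: 011)
Double-and-add from P = (3, 6):
  bit 0 = 0: acc unchanged = O
  bit 1 = 1: acc = O + (0, 7) = (0, 7)
  bit 2 = 1: acc = (0, 7) + (8, 5) = (5, 0)

6P = (5, 0)


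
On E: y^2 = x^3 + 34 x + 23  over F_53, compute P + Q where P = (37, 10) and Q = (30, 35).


P != Q, so use the chord formula.
s = (y2 - y1) / (x2 - x1) = (25) / (46) mod 53 = 4
x3 = s^2 - x1 - x2 mod 53 = 4^2 - 37 - 30 = 2
y3 = s (x1 - x3) - y1 mod 53 = 4 * (37 - 2) - 10 = 24

P + Q = (2, 24)


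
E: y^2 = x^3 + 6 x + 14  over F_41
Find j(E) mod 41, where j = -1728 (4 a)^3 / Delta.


Delta = -16(4 a^3 + 27 b^2) mod 41 = 27
-1728 * (4 a)^3 = -1728 * (4*6)^3 mod 41 = 40
j = 40 * 27^(-1) mod 41 = 3

j = 3 (mod 41)


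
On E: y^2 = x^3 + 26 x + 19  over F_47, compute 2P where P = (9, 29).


Doubling: s = (3 x1^2 + a) / (2 y1)
s = (3*9^2 + 26) / (2*29) mod 47 = 33
x3 = s^2 - 2 x1 mod 47 = 33^2 - 2*9 = 37
y3 = s (x1 - x3) - y1 mod 47 = 33 * (9 - 37) - 29 = 34

2P = (37, 34)


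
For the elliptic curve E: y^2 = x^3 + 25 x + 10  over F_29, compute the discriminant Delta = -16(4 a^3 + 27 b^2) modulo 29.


4 a^3 + 27 b^2 = 4*25^3 + 27*10^2 = 62500 + 2700 = 65200
Delta = -16 * (65200) = -1043200
Delta mod 29 = 17

Delta = 17 (mod 29)


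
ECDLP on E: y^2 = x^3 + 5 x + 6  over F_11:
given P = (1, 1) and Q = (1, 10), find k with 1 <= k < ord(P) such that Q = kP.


Enumerate multiples of P until we hit Q = (1, 10):
  1P = (1, 1)
  2P = (3, 2)
  3P = (10, 0)
  4P = (3, 9)
  5P = (1, 10)
Match found at i = 5.

k = 5


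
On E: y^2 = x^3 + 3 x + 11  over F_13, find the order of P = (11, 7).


Compute successive multiples of P until we hit O:
  1P = (11, 7)
  2P = (8, 12)
  3P = (4, 3)
  4P = (10, 1)
  5P = (2, 8)
  6P = (9, 0)
  7P = (2, 5)
  8P = (10, 12)
  ... (continuing to 12P)
  12P = O

ord(P) = 12


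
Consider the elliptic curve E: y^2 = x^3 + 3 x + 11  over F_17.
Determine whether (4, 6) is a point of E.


Check whether y^2 = x^3 + 3 x + 11 (mod 17) for (x, y) = (4, 6).
LHS: y^2 = 6^2 mod 17 = 2
RHS: x^3 + 3 x + 11 = 4^3 + 3*4 + 11 mod 17 = 2
LHS = RHS

Yes, on the curve


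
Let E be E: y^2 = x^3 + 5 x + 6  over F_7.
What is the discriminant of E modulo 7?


4 a^3 + 27 b^2 = 4*5^3 + 27*6^2 = 500 + 972 = 1472
Delta = -16 * (1472) = -23552
Delta mod 7 = 3

Delta = 3 (mod 7)


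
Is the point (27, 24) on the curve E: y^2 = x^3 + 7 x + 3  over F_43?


Check whether y^2 = x^3 + 7 x + 3 (mod 43) for (x, y) = (27, 24).
LHS: y^2 = 24^2 mod 43 = 17
RHS: x^3 + 7 x + 3 = 27^3 + 7*27 + 3 mod 43 = 9
LHS != RHS

No, not on the curve


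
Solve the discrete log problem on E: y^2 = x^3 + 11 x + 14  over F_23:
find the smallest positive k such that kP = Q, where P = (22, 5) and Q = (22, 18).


Enumerate multiples of P until we hit Q = (22, 18):
  1P = (22, 5)
  2P = (15, 14)
  3P = (13, 13)
  4P = (1, 7)
  5P = (1, 16)
  6P = (13, 10)
  7P = (15, 9)
  8P = (22, 18)
Match found at i = 8.

k = 8


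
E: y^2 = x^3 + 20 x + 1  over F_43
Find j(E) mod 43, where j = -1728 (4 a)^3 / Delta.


Delta = -16(4 a^3 + 27 b^2) mod 43 = 42
-1728 * (4 a)^3 = -1728 * (4*20)^3 mod 43 = 8
j = 8 * 42^(-1) mod 43 = 35

j = 35 (mod 43)


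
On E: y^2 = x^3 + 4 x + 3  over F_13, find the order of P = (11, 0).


Compute successive multiples of P until we hit O:
  1P = (11, 0)
  2P = O

ord(P) = 2


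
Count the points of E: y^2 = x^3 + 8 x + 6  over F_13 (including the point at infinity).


For each x in F_13, count y with y^2 = x^3 + 8 x + 6 mod 13:
  x = 2: RHS = 4, y in [2, 11]  -> 2 point(s)
  x = 6: RHS = 10, y in [6, 7]  -> 2 point(s)
  x = 8: RHS = 10, y in [6, 7]  -> 2 point(s)
  x = 9: RHS = 1, y in [1, 12]  -> 2 point(s)
  x = 12: RHS = 10, y in [6, 7]  -> 2 point(s)
Affine points: 10. Add the point at infinity: total = 11.

#E(F_13) = 11


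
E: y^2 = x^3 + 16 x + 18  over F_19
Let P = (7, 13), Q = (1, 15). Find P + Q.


P != Q, so use the chord formula.
s = (y2 - y1) / (x2 - x1) = (2) / (13) mod 19 = 6
x3 = s^2 - x1 - x2 mod 19 = 6^2 - 7 - 1 = 9
y3 = s (x1 - x3) - y1 mod 19 = 6 * (7 - 9) - 13 = 13

P + Q = (9, 13)


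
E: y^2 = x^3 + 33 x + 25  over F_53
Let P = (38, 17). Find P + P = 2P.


Doubling: s = (3 x1^2 + a) / (2 y1)
s = (3*38^2 + 33) / (2*17) mod 53 = 52
x3 = s^2 - 2 x1 mod 53 = 52^2 - 2*38 = 31
y3 = s (x1 - x3) - y1 mod 53 = 52 * (38 - 31) - 17 = 29

2P = (31, 29)


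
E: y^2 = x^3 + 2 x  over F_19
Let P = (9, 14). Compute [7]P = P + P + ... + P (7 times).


k = 7 = 111_2 (binary, LSB first: 111)
Double-and-add from P = (9, 14):
  bit 0 = 1: acc = O + (9, 14) = (9, 14)
  bit 1 = 1: acc = (9, 14) + (17, 11) = (16, 10)
  bit 2 = 1: acc = (16, 10) + (11, 17) = (16, 9)

7P = (16, 9)


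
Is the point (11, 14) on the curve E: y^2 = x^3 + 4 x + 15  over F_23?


Check whether y^2 = x^3 + 4 x + 15 (mod 23) for (x, y) = (11, 14).
LHS: y^2 = 14^2 mod 23 = 12
RHS: x^3 + 4 x + 15 = 11^3 + 4*11 + 15 mod 23 = 10
LHS != RHS

No, not on the curve


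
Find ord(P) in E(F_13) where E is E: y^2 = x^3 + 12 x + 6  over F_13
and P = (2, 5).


Compute successive multiples of P until we hit O:
  1P = (2, 5)
  2P = (8, 4)
  3P = (7, 11)
  4P = (7, 2)
  5P = (8, 9)
  6P = (2, 8)
  7P = O

ord(P) = 7


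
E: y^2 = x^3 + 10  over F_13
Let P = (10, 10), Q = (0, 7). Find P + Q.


P != Q, so use the chord formula.
s = (y2 - y1) / (x2 - x1) = (10) / (3) mod 13 = 12
x3 = s^2 - x1 - x2 mod 13 = 12^2 - 10 - 0 = 4
y3 = s (x1 - x3) - y1 mod 13 = 12 * (10 - 4) - 10 = 10

P + Q = (4, 10)


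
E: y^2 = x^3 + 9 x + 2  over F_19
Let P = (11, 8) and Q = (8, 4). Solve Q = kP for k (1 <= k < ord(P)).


Enumerate multiples of P until we hit Q = (8, 4):
  1P = (11, 8)
  2P = (2, 16)
  3P = (15, 4)
  4P = (13, 13)
  5P = (6, 14)
  6P = (8, 15)
  7P = (16, 10)
  8P = (18, 12)
  9P = (7, 16)
  10P = (5, 18)
  11P = (10, 3)
  12P = (4, 8)
  13P = (4, 11)
  14P = (10, 16)
  15P = (5, 1)
  16P = (7, 3)
  17P = (18, 7)
  18P = (16, 9)
  19P = (8, 4)
Match found at i = 19.

k = 19


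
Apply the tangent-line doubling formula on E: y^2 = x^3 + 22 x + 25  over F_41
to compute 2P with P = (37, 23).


Doubling: s = (3 x1^2 + a) / (2 y1)
s = (3*37^2 + 22) / (2*23) mod 41 = 14
x3 = s^2 - 2 x1 mod 41 = 14^2 - 2*37 = 40
y3 = s (x1 - x3) - y1 mod 41 = 14 * (37 - 40) - 23 = 17

2P = (40, 17)


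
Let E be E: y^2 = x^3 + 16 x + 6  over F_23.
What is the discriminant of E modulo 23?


4 a^3 + 27 b^2 = 4*16^3 + 27*6^2 = 16384 + 972 = 17356
Delta = -16 * (17356) = -277696
Delta mod 23 = 6

Delta = 6 (mod 23)


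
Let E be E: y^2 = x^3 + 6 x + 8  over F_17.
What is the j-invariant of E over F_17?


Delta = -16(4 a^3 + 27 b^2) mod 17 = 8
-1728 * (4 a)^3 = -1728 * (4*6)^3 mod 17 = 1
j = 1 * 8^(-1) mod 17 = 15

j = 15 (mod 17)


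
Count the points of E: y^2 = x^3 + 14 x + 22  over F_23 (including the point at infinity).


For each x in F_23, count y with y^2 = x^3 + 14 x + 22 mod 23:
  x = 2: RHS = 12, y in [9, 14]  -> 2 point(s)
  x = 4: RHS = 4, y in [2, 21]  -> 2 point(s)
  x = 6: RHS = 0, y in [0]  -> 1 point(s)
  x = 7: RHS = 3, y in [7, 16]  -> 2 point(s)
  x = 8: RHS = 2, y in [5, 18]  -> 2 point(s)
  x = 9: RHS = 3, y in [7, 16]  -> 2 point(s)
  x = 10: RHS = 12, y in [9, 14]  -> 2 point(s)
  x = 11: RHS = 12, y in [9, 14]  -> 2 point(s)
  x = 12: RHS = 9, y in [3, 20]  -> 2 point(s)
  x = 13: RHS = 9, y in [3, 20]  -> 2 point(s)
  x = 14: RHS = 18, y in [8, 15]  -> 2 point(s)
  x = 16: RHS = 18, y in [8, 15]  -> 2 point(s)
  x = 21: RHS = 9, y in [3, 20]  -> 2 point(s)
Affine points: 25. Add the point at infinity: total = 26.

#E(F_23) = 26


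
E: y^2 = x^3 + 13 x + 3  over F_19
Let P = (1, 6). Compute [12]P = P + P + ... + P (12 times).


k = 12 = 1100_2 (binary, LSB first: 0011)
Double-and-add from P = (1, 6):
  bit 0 = 0: acc unchanged = O
  bit 1 = 0: acc unchanged = O
  bit 2 = 1: acc = O + (8, 7) = (8, 7)
  bit 3 = 1: acc = (8, 7) + (12, 5) = (4, 10)

12P = (4, 10)


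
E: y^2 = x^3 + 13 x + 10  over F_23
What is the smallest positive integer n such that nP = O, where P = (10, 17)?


Compute successive multiples of P until we hit O:
  1P = (10, 17)
  2P = (5, 4)
  3P = (12, 10)
  4P = (19, 3)
  5P = (18, 21)
  6P = (1, 22)
  7P = (16, 17)
  8P = (20, 6)
  ... (continuing to 19P)
  19P = O

ord(P) = 19


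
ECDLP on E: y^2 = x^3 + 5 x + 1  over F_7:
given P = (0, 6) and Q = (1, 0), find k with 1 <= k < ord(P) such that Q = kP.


Enumerate multiples of P until we hit Q = (1, 0):
  1P = (0, 6)
  2P = (1, 0)
Match found at i = 2.

k = 2


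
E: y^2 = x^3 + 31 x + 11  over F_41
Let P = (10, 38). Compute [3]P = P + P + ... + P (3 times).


k = 3 = 11_2 (binary, LSB first: 11)
Double-and-add from P = (10, 38):
  bit 0 = 1: acc = O + (10, 38) = (10, 38)
  bit 1 = 1: acc = (10, 38) + (11, 24) = (11, 17)

3P = (11, 17)


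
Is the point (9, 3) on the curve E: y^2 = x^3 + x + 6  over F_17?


Check whether y^2 = x^3 + 1 x + 6 (mod 17) for (x, y) = (9, 3).
LHS: y^2 = 3^2 mod 17 = 9
RHS: x^3 + 1 x + 6 = 9^3 + 1*9 + 6 mod 17 = 13
LHS != RHS

No, not on the curve


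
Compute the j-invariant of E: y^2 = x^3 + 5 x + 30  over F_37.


Delta = -16(4 a^3 + 27 b^2) mod 37 = 25
-1728 * (4 a)^3 = -1728 * (4*5)^3 mod 37 = 14
j = 14 * 25^(-1) mod 37 = 5

j = 5 (mod 37)


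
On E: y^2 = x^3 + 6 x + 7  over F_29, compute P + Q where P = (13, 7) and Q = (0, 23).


P != Q, so use the chord formula.
s = (y2 - y1) / (x2 - x1) = (16) / (16) mod 29 = 1
x3 = s^2 - x1 - x2 mod 29 = 1^2 - 13 - 0 = 17
y3 = s (x1 - x3) - y1 mod 29 = 1 * (13 - 17) - 7 = 18

P + Q = (17, 18)


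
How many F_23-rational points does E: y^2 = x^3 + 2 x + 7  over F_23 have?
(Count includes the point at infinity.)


For each x in F_23, count y with y^2 = x^3 + 2 x + 7 mod 23:
  x = 5: RHS = 4, y in [2, 21]  -> 2 point(s)
  x = 8: RHS = 6, y in [11, 12]  -> 2 point(s)
  x = 9: RHS = 18, y in [8, 15]  -> 2 point(s)
  x = 11: RHS = 3, y in [7, 16]  -> 2 point(s)
  x = 15: RHS = 8, y in [10, 13]  -> 2 point(s)
  x = 16: RHS = 18, y in [8, 15]  -> 2 point(s)
  x = 17: RHS = 9, y in [3, 20]  -> 2 point(s)
  x = 19: RHS = 4, y in [2, 21]  -> 2 point(s)
  x = 21: RHS = 18, y in [8, 15]  -> 2 point(s)
  x = 22: RHS = 4, y in [2, 21]  -> 2 point(s)
Affine points: 20. Add the point at infinity: total = 21.

#E(F_23) = 21


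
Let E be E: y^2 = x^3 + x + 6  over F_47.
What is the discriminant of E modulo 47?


4 a^3 + 27 b^2 = 4*1^3 + 27*6^2 = 4 + 972 = 976
Delta = -16 * (976) = -15616
Delta mod 47 = 35

Delta = 35 (mod 47)


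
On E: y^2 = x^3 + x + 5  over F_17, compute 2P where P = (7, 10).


Doubling: s = (3 x1^2 + a) / (2 y1)
s = (3*7^2 + 1) / (2*10) mod 17 = 4
x3 = s^2 - 2 x1 mod 17 = 4^2 - 2*7 = 2
y3 = s (x1 - x3) - y1 mod 17 = 4 * (7 - 2) - 10 = 10

2P = (2, 10)


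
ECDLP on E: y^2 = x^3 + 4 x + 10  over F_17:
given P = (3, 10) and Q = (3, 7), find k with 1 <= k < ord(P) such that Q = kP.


Enumerate multiples of P until we hit Q = (3, 7):
  1P = (3, 10)
  2P = (12, 16)
  3P = (10, 8)
  4P = (2, 14)
  5P = (11, 5)
  6P = (1, 10)
  7P = (13, 7)
  8P = (5, 11)
  9P = (5, 6)
  10P = (13, 10)
  11P = (1, 7)
  12P = (11, 12)
  13P = (2, 3)
  14P = (10, 9)
  15P = (12, 1)
  16P = (3, 7)
Match found at i = 16.

k = 16


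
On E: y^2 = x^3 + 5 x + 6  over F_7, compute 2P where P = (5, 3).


Doubling: s = (3 x1^2 + a) / (2 y1)
s = (3*5^2 + 5) / (2*3) mod 7 = 4
x3 = s^2 - 2 x1 mod 7 = 4^2 - 2*5 = 6
y3 = s (x1 - x3) - y1 mod 7 = 4 * (5 - 6) - 3 = 0

2P = (6, 0)


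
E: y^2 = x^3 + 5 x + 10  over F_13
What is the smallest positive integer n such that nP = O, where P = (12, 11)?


Compute successive multiples of P until we hit O:
  1P = (12, 11)
  2P = (6, 3)
  3P = (4, 4)
  4P = (0, 6)
  5P = (0, 7)
  6P = (4, 9)
  7P = (6, 10)
  8P = (12, 2)
  ... (continuing to 9P)
  9P = O

ord(P) = 9


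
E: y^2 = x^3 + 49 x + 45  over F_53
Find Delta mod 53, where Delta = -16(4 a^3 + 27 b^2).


4 a^3 + 27 b^2 = 4*49^3 + 27*45^2 = 470596 + 54675 = 525271
Delta = -16 * (525271) = -8404336
Delta mod 53 = 33

Delta = 33 (mod 53)


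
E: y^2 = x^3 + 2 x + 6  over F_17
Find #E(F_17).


For each x in F_17, count y with y^2 = x^3 + 2 x + 6 mod 17:
  x = 1: RHS = 9, y in [3, 14]  -> 2 point(s)
  x = 2: RHS = 1, y in [1, 16]  -> 2 point(s)
  x = 6: RHS = 13, y in [8, 9]  -> 2 point(s)
  x = 11: RHS = 16, y in [4, 13]  -> 2 point(s)
  x = 13: RHS = 2, y in [6, 11]  -> 2 point(s)
Affine points: 10. Add the point at infinity: total = 11.

#E(F_17) = 11


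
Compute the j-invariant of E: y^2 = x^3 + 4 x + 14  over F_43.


Delta = -16(4 a^3 + 27 b^2) mod 43 = 27
-1728 * (4 a)^3 = -1728 * (4*4)^3 mod 43 = 41
j = 41 * 27^(-1) mod 43 = 27

j = 27 (mod 43)


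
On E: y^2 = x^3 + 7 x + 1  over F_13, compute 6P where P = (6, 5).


k = 6 = 110_2 (binary, LSB first: 011)
Double-and-add from P = (6, 5):
  bit 0 = 0: acc unchanged = O
  bit 1 = 1: acc = O + (0, 12) = (0, 12)
  bit 2 = 1: acc = (0, 12) + (9, 0) = (0, 1)

6P = (0, 1)


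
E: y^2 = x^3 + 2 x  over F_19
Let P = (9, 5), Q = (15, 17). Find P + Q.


P != Q, so use the chord formula.
s = (y2 - y1) / (x2 - x1) = (12) / (6) mod 19 = 2
x3 = s^2 - x1 - x2 mod 19 = 2^2 - 9 - 15 = 18
y3 = s (x1 - x3) - y1 mod 19 = 2 * (9 - 18) - 5 = 15

P + Q = (18, 15)


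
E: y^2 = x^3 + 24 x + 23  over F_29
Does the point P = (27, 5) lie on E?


Check whether y^2 = x^3 + 24 x + 23 (mod 29) for (x, y) = (27, 5).
LHS: y^2 = 5^2 mod 29 = 25
RHS: x^3 + 24 x + 23 = 27^3 + 24*27 + 23 mod 29 = 25
LHS = RHS

Yes, on the curve


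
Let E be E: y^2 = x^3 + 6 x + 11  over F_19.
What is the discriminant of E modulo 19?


4 a^3 + 27 b^2 = 4*6^3 + 27*11^2 = 864 + 3267 = 4131
Delta = -16 * (4131) = -66096
Delta mod 19 = 5

Delta = 5 (mod 19)


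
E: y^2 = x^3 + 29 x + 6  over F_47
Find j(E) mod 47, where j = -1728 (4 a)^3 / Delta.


Delta = -16(4 a^3 + 27 b^2) mod 47 = 26
-1728 * (4 a)^3 = -1728 * (4*29)^3 mod 47 = 4
j = 4 * 26^(-1) mod 47 = 11

j = 11 (mod 47)


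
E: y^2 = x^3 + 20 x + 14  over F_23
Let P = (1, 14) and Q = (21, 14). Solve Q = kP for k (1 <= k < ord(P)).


Enumerate multiples of P until we hit Q = (21, 14):
  1P = (1, 14)
  2P = (21, 9)
  3P = (14, 18)
  4P = (10, 8)
  5P = (15, 3)
  6P = (19, 10)
  7P = (11, 1)
  8P = (12, 21)
  9P = (22, 4)
  10P = (2, 4)
  11P = (5, 3)
  12P = (3, 3)
  13P = (9, 7)
  14P = (17, 0)
  15P = (9, 16)
  16P = (3, 20)
  17P = (5, 20)
  18P = (2, 19)
  19P = (22, 19)
  20P = (12, 2)
  21P = (11, 22)
  22P = (19, 13)
  23P = (15, 20)
  24P = (10, 15)
  25P = (14, 5)
  26P = (21, 14)
Match found at i = 26.

k = 26


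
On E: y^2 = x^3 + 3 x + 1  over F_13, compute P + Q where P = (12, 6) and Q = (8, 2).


P != Q, so use the chord formula.
s = (y2 - y1) / (x2 - x1) = (9) / (9) mod 13 = 1
x3 = s^2 - x1 - x2 mod 13 = 1^2 - 12 - 8 = 7
y3 = s (x1 - x3) - y1 mod 13 = 1 * (12 - 7) - 6 = 12

P + Q = (7, 12)


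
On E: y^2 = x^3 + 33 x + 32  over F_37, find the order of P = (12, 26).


Compute successive multiples of P until we hit O:
  1P = (12, 26)
  2P = (12, 11)
  3P = O

ord(P) = 3


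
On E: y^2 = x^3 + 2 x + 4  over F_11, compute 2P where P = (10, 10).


Doubling: s = (3 x1^2 + a) / (2 y1)
s = (3*10^2 + 2) / (2*10) mod 11 = 3
x3 = s^2 - 2 x1 mod 11 = 3^2 - 2*10 = 0
y3 = s (x1 - x3) - y1 mod 11 = 3 * (10 - 0) - 10 = 9

2P = (0, 9)


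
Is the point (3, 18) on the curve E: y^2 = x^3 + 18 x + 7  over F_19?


Check whether y^2 = x^3 + 18 x + 7 (mod 19) for (x, y) = (3, 18).
LHS: y^2 = 18^2 mod 19 = 1
RHS: x^3 + 18 x + 7 = 3^3 + 18*3 + 7 mod 19 = 12
LHS != RHS

No, not on the curve


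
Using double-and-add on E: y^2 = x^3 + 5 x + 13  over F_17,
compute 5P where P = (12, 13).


k = 5 = 101_2 (binary, LSB first: 101)
Double-and-add from P = (12, 13):
  bit 0 = 1: acc = O + (12, 13) = (12, 13)
  bit 1 = 0: acc unchanged = (12, 13)
  bit 2 = 1: acc = (12, 13) + (3, 15) = (1, 11)

5P = (1, 11)


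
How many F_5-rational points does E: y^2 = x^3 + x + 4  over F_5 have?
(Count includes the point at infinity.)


For each x in F_5, count y with y^2 = x^3 + 1 x + 4 mod 5:
  x = 0: RHS = 4, y in [2, 3]  -> 2 point(s)
  x = 1: RHS = 1, y in [1, 4]  -> 2 point(s)
  x = 2: RHS = 4, y in [2, 3]  -> 2 point(s)
  x = 3: RHS = 4, y in [2, 3]  -> 2 point(s)
Affine points: 8. Add the point at infinity: total = 9.

#E(F_5) = 9


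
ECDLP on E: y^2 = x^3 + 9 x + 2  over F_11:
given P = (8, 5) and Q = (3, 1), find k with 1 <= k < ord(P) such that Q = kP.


Enumerate multiples of P until we hit Q = (3, 1):
  1P = (8, 5)
  2P = (4, 5)
  3P = (10, 6)
  4P = (7, 1)
  5P = (1, 1)
  6P = (3, 1)
Match found at i = 6.

k = 6


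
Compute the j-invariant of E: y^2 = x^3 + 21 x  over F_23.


Delta = -16(4 a^3 + 27 b^2) mod 23 = 6
-1728 * (4 a)^3 = -1728 * (4*21)^3 mod 23 = 18
j = 18 * 6^(-1) mod 23 = 3

j = 3 (mod 23)


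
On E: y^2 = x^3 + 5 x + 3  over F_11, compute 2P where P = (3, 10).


k = 2 = 10_2 (binary, LSB first: 01)
Double-and-add from P = (3, 10):
  bit 0 = 0: acc unchanged = O
  bit 1 = 1: acc = O + (8, 4) = (8, 4)

2P = (8, 4)


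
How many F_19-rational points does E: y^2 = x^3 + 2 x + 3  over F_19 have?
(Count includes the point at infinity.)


For each x in F_19, count y with y^2 = x^3 + 2 x + 3 mod 19:
  x = 1: RHS = 6, y in [5, 14]  -> 2 point(s)
  x = 3: RHS = 17, y in [6, 13]  -> 2 point(s)
  x = 5: RHS = 5, y in [9, 10]  -> 2 point(s)
  x = 9: RHS = 9, y in [3, 16]  -> 2 point(s)
  x = 10: RHS = 16, y in [4, 15]  -> 2 point(s)
  x = 11: RHS = 7, y in [8, 11]  -> 2 point(s)
  x = 12: RHS = 7, y in [8, 11]  -> 2 point(s)
  x = 14: RHS = 1, y in [1, 18]  -> 2 point(s)
  x = 15: RHS = 7, y in [8, 11]  -> 2 point(s)
  x = 18: RHS = 0, y in [0]  -> 1 point(s)
Affine points: 19. Add the point at infinity: total = 20.

#E(F_19) = 20


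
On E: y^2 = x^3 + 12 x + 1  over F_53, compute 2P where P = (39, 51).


Doubling: s = (3 x1^2 + a) / (2 y1)
s = (3*39^2 + 12) / (2*51) mod 53 = 9
x3 = s^2 - 2 x1 mod 53 = 9^2 - 2*39 = 3
y3 = s (x1 - x3) - y1 mod 53 = 9 * (39 - 3) - 51 = 8

2P = (3, 8)


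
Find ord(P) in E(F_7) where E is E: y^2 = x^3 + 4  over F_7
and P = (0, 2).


Compute successive multiples of P until we hit O:
  1P = (0, 2)
  2P = (0, 5)
  3P = O

ord(P) = 3


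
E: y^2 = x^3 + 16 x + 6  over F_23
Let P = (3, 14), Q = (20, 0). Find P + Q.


P != Q, so use the chord formula.
s = (y2 - y1) / (x2 - x1) = (9) / (17) mod 23 = 10
x3 = s^2 - x1 - x2 mod 23 = 10^2 - 3 - 20 = 8
y3 = s (x1 - x3) - y1 mod 23 = 10 * (3 - 8) - 14 = 5

P + Q = (8, 5)


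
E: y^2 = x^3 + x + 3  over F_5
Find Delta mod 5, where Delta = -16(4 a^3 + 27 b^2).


4 a^3 + 27 b^2 = 4*1^3 + 27*3^2 = 4 + 243 = 247
Delta = -16 * (247) = -3952
Delta mod 5 = 3

Delta = 3 (mod 5)


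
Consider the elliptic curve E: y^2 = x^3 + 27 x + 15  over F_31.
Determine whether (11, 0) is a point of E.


Check whether y^2 = x^3 + 27 x + 15 (mod 31) for (x, y) = (11, 0).
LHS: y^2 = 0^2 mod 31 = 0
RHS: x^3 + 27 x + 15 = 11^3 + 27*11 + 15 mod 31 = 0
LHS = RHS

Yes, on the curve


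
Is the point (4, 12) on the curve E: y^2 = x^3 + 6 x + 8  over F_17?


Check whether y^2 = x^3 + 6 x + 8 (mod 17) for (x, y) = (4, 12).
LHS: y^2 = 12^2 mod 17 = 8
RHS: x^3 + 6 x + 8 = 4^3 + 6*4 + 8 mod 17 = 11
LHS != RHS

No, not on the curve


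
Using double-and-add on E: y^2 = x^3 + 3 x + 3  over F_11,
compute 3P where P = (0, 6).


k = 3 = 11_2 (binary, LSB first: 11)
Double-and-add from P = (0, 6):
  bit 0 = 1: acc = O + (0, 6) = (0, 6)
  bit 1 = 1: acc = (0, 6) + (9, 0) = (0, 5)

3P = (0, 5)


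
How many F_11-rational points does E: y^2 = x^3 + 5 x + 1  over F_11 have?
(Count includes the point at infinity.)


For each x in F_11, count y with y^2 = x^3 + 5 x + 1 mod 11:
  x = 0: RHS = 1, y in [1, 10]  -> 2 point(s)
  x = 6: RHS = 5, y in [4, 7]  -> 2 point(s)
  x = 7: RHS = 5, y in [4, 7]  -> 2 point(s)
  x = 8: RHS = 3, y in [5, 6]  -> 2 point(s)
  x = 9: RHS = 5, y in [4, 7]  -> 2 point(s)
Affine points: 10. Add the point at infinity: total = 11.

#E(F_11) = 11


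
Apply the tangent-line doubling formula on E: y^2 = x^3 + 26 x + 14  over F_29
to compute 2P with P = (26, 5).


Doubling: s = (3 x1^2 + a) / (2 y1)
s = (3*26^2 + 26) / (2*5) mod 29 = 14
x3 = s^2 - 2 x1 mod 29 = 14^2 - 2*26 = 28
y3 = s (x1 - x3) - y1 mod 29 = 14 * (26 - 28) - 5 = 25

2P = (28, 25)


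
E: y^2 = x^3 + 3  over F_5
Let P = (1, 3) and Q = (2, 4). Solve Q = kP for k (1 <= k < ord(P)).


Enumerate multiples of P until we hit Q = (2, 4):
  1P = (1, 3)
  2P = (2, 4)
Match found at i = 2.

k = 2


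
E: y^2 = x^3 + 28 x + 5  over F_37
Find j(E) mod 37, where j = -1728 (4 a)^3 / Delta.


Delta = -16(4 a^3 + 27 b^2) mod 37 = 3
-1728 * (4 a)^3 = -1728 * (4*28)^3 mod 37 = 11
j = 11 * 3^(-1) mod 37 = 16

j = 16 (mod 37)


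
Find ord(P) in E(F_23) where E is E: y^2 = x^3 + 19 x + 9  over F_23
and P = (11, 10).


Compute successive multiples of P until we hit O:
  1P = (11, 10)
  2P = (10, 16)
  3P = (15, 14)
  4P = (21, 3)
  5P = (0, 3)
  6P = (1, 11)
  7P = (14, 11)
  8P = (16, 19)
  ... (continuing to 31P)
  31P = O

ord(P) = 31


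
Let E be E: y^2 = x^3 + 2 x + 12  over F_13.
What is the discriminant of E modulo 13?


4 a^3 + 27 b^2 = 4*2^3 + 27*12^2 = 32 + 3888 = 3920
Delta = -16 * (3920) = -62720
Delta mod 13 = 5

Delta = 5 (mod 13)


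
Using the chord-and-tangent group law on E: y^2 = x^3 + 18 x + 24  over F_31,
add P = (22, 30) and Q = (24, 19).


P != Q, so use the chord formula.
s = (y2 - y1) / (x2 - x1) = (20) / (2) mod 31 = 10
x3 = s^2 - x1 - x2 mod 31 = 10^2 - 22 - 24 = 23
y3 = s (x1 - x3) - y1 mod 31 = 10 * (22 - 23) - 30 = 22

P + Q = (23, 22)


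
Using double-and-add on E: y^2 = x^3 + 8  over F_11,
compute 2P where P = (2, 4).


k = 2 = 10_2 (binary, LSB first: 01)
Double-and-add from P = (2, 4):
  bit 0 = 0: acc unchanged = O
  bit 1 = 1: acc = O + (1, 3) = (1, 3)

2P = (1, 3)


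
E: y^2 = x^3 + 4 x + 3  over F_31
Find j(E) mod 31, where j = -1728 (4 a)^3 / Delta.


Delta = -16(4 a^3 + 27 b^2) mod 31 = 14
-1728 * (4 a)^3 = -1728 * (4*4)^3 mod 31 = 1
j = 1 * 14^(-1) mod 31 = 20

j = 20 (mod 31)


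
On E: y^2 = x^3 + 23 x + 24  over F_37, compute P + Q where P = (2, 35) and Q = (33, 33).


P != Q, so use the chord formula.
s = (y2 - y1) / (x2 - x1) = (35) / (31) mod 37 = 25
x3 = s^2 - x1 - x2 mod 37 = 25^2 - 2 - 33 = 35
y3 = s (x1 - x3) - y1 mod 37 = 25 * (2 - 35) - 35 = 28

P + Q = (35, 28)


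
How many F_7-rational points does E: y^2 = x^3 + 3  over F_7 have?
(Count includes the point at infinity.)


For each x in F_7, count y with y^2 = x^3 + 0 x + 3 mod 7:
  x = 1: RHS = 4, y in [2, 5]  -> 2 point(s)
  x = 2: RHS = 4, y in [2, 5]  -> 2 point(s)
  x = 3: RHS = 2, y in [3, 4]  -> 2 point(s)
  x = 4: RHS = 4, y in [2, 5]  -> 2 point(s)
  x = 5: RHS = 2, y in [3, 4]  -> 2 point(s)
  x = 6: RHS = 2, y in [3, 4]  -> 2 point(s)
Affine points: 12. Add the point at infinity: total = 13.

#E(F_7) = 13


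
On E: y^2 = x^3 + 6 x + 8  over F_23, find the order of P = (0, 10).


Compute successive multiples of P until we hit O:
  1P = (0, 10)
  2P = (4, 21)
  3P = (5, 5)
  4P = (19, 9)
  5P = (17, 3)
  6P = (8, 19)
  7P = (8, 4)
  8P = (17, 20)
  ... (continuing to 13P)
  13P = O

ord(P) = 13


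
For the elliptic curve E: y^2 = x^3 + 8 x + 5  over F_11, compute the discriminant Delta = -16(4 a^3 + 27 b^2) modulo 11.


4 a^3 + 27 b^2 = 4*8^3 + 27*5^2 = 2048 + 675 = 2723
Delta = -16 * (2723) = -43568
Delta mod 11 = 3

Delta = 3 (mod 11)


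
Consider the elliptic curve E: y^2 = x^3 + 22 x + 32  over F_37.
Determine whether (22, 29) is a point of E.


Check whether y^2 = x^3 + 22 x + 32 (mod 37) for (x, y) = (22, 29).
LHS: y^2 = 29^2 mod 37 = 27
RHS: x^3 + 22 x + 32 = 22^3 + 22*22 + 32 mod 37 = 27
LHS = RHS

Yes, on the curve


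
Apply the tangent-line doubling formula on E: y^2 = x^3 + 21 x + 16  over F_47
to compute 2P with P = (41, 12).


Doubling: s = (3 x1^2 + a) / (2 y1)
s = (3*41^2 + 21) / (2*12) mod 47 = 23
x3 = s^2 - 2 x1 mod 47 = 23^2 - 2*41 = 24
y3 = s (x1 - x3) - y1 mod 47 = 23 * (41 - 24) - 12 = 3

2P = (24, 3)


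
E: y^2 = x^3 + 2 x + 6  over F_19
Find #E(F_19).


For each x in F_19, count y with y^2 = x^3 + 2 x + 6 mod 19:
  x = 0: RHS = 6, y in [5, 14]  -> 2 point(s)
  x = 1: RHS = 9, y in [3, 16]  -> 2 point(s)
  x = 3: RHS = 1, y in [1, 18]  -> 2 point(s)
  x = 6: RHS = 6, y in [5, 14]  -> 2 point(s)
  x = 10: RHS = 0, y in [0]  -> 1 point(s)
  x = 13: RHS = 6, y in [5, 14]  -> 2 point(s)
  x = 14: RHS = 4, y in [2, 17]  -> 2 point(s)
  x = 16: RHS = 11, y in [7, 12]  -> 2 point(s)
Affine points: 15. Add the point at infinity: total = 16.

#E(F_19) = 16


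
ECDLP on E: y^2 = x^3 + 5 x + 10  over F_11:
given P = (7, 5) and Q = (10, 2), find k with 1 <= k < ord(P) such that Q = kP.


Enumerate multiples of P until we hit Q = (10, 2):
  1P = (7, 5)
  2P = (1, 7)
  3P = (8, 10)
  4P = (10, 2)
Match found at i = 4.

k = 4


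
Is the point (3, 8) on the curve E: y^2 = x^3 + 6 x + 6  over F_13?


Check whether y^2 = x^3 + 6 x + 6 (mod 13) for (x, y) = (3, 8).
LHS: y^2 = 8^2 mod 13 = 12
RHS: x^3 + 6 x + 6 = 3^3 + 6*3 + 6 mod 13 = 12
LHS = RHS

Yes, on the curve


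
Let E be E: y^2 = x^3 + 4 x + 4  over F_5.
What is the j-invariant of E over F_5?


Delta = -16(4 a^3 + 27 b^2) mod 5 = 2
-1728 * (4 a)^3 = -1728 * (4*4)^3 mod 5 = 2
j = 2 * 2^(-1) mod 5 = 1

j = 1 (mod 5)


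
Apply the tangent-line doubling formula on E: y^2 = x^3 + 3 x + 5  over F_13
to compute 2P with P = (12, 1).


Doubling: s = (3 x1^2 + a) / (2 y1)
s = (3*12^2 + 3) / (2*1) mod 13 = 3
x3 = s^2 - 2 x1 mod 13 = 3^2 - 2*12 = 11
y3 = s (x1 - x3) - y1 mod 13 = 3 * (12 - 11) - 1 = 2

2P = (11, 2)


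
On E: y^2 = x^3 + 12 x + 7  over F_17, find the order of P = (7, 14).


Compute successive multiples of P until we hit O:
  1P = (7, 14)
  2P = (4, 0)
  3P = (7, 3)
  4P = O

ord(P) = 4


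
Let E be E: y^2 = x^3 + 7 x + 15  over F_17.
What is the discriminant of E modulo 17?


4 a^3 + 27 b^2 = 4*7^3 + 27*15^2 = 1372 + 6075 = 7447
Delta = -16 * (7447) = -119152
Delta mod 17 = 1

Delta = 1 (mod 17)


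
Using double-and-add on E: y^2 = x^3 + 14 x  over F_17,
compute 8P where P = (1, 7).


k = 8 = 1000_2 (binary, LSB first: 0001)
Double-and-add from P = (1, 7):
  bit 0 = 0: acc unchanged = O
  bit 1 = 0: acc unchanged = O
  bit 2 = 0: acc unchanged = O
  bit 3 = 1: acc = O + (16, 6) = (16, 6)

8P = (16, 6)


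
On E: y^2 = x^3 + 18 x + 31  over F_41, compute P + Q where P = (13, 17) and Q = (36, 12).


P != Q, so use the chord formula.
s = (y2 - y1) / (x2 - x1) = (36) / (23) mod 41 = 39
x3 = s^2 - x1 - x2 mod 41 = 39^2 - 13 - 36 = 37
y3 = s (x1 - x3) - y1 mod 41 = 39 * (13 - 37) - 17 = 31

P + Q = (37, 31)


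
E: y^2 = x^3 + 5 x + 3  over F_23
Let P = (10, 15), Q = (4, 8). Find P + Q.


P != Q, so use the chord formula.
s = (y2 - y1) / (x2 - x1) = (16) / (17) mod 23 = 5
x3 = s^2 - x1 - x2 mod 23 = 5^2 - 10 - 4 = 11
y3 = s (x1 - x3) - y1 mod 23 = 5 * (10 - 11) - 15 = 3

P + Q = (11, 3)


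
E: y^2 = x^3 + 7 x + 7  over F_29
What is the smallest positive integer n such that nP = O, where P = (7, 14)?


Compute successive multiples of P until we hit O:
  1P = (7, 14)
  2P = (9, 4)
  3P = (9, 25)
  4P = (7, 15)
  5P = O

ord(P) = 5


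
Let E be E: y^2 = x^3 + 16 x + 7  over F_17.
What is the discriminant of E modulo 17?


4 a^3 + 27 b^2 = 4*16^3 + 27*7^2 = 16384 + 1323 = 17707
Delta = -16 * (17707) = -283312
Delta mod 17 = 10

Delta = 10 (mod 17)


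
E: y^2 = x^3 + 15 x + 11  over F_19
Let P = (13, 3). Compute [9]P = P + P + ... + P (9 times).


k = 9 = 1001_2 (binary, LSB first: 1001)
Double-and-add from P = (13, 3):
  bit 0 = 1: acc = O + (13, 3) = (13, 3)
  bit 1 = 0: acc unchanged = (13, 3)
  bit 2 = 0: acc unchanged = (13, 3)
  bit 3 = 1: acc = (13, 3) + (17, 12) = (0, 12)

9P = (0, 12)


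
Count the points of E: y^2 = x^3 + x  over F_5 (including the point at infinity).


For each x in F_5, count y with y^2 = x^3 + 1 x + 0 mod 5:
  x = 0: RHS = 0, y in [0]  -> 1 point(s)
  x = 2: RHS = 0, y in [0]  -> 1 point(s)
  x = 3: RHS = 0, y in [0]  -> 1 point(s)
Affine points: 3. Add the point at infinity: total = 4.

#E(F_5) = 4


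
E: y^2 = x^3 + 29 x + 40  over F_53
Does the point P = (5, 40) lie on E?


Check whether y^2 = x^3 + 29 x + 40 (mod 53) for (x, y) = (5, 40).
LHS: y^2 = 40^2 mod 53 = 10
RHS: x^3 + 29 x + 40 = 5^3 + 29*5 + 40 mod 53 = 45
LHS != RHS

No, not on the curve


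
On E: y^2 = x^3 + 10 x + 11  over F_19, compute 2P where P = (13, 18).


Doubling: s = (3 x1^2 + a) / (2 y1)
s = (3*13^2 + 10) / (2*18) mod 19 = 17
x3 = s^2 - 2 x1 mod 19 = 17^2 - 2*13 = 16
y3 = s (x1 - x3) - y1 mod 19 = 17 * (13 - 16) - 18 = 7

2P = (16, 7)


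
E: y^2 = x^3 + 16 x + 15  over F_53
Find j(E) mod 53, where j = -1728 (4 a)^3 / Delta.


Delta = -16(4 a^3 + 27 b^2) mod 53 = 49
-1728 * (4 a)^3 = -1728 * (4*16)^3 mod 53 = 20
j = 20 * 49^(-1) mod 53 = 48

j = 48 (mod 53)


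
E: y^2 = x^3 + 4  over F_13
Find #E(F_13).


For each x in F_13, count y with y^2 = x^3 + 0 x + 4 mod 13:
  x = 0: RHS = 4, y in [2, 11]  -> 2 point(s)
  x = 2: RHS = 12, y in [5, 8]  -> 2 point(s)
  x = 4: RHS = 3, y in [4, 9]  -> 2 point(s)
  x = 5: RHS = 12, y in [5, 8]  -> 2 point(s)
  x = 6: RHS = 12, y in [5, 8]  -> 2 point(s)
  x = 7: RHS = 9, y in [3, 10]  -> 2 point(s)
  x = 8: RHS = 9, y in [3, 10]  -> 2 point(s)
  x = 10: RHS = 3, y in [4, 9]  -> 2 point(s)
  x = 11: RHS = 9, y in [3, 10]  -> 2 point(s)
  x = 12: RHS = 3, y in [4, 9]  -> 2 point(s)
Affine points: 20. Add the point at infinity: total = 21.

#E(F_13) = 21


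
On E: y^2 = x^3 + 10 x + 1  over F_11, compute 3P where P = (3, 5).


k = 3 = 11_2 (binary, LSB first: 11)
Double-and-add from P = (3, 5):
  bit 0 = 1: acc = O + (3, 5) = (3, 5)
  bit 1 = 1: acc = (3, 5) + (10, 1) = (10, 10)

3P = (10, 10)


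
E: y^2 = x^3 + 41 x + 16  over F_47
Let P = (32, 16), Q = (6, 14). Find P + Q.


P != Q, so use the chord formula.
s = (y2 - y1) / (x2 - x1) = (45) / (21) mod 47 = 29
x3 = s^2 - x1 - x2 mod 47 = 29^2 - 32 - 6 = 4
y3 = s (x1 - x3) - y1 mod 47 = 29 * (32 - 4) - 16 = 44

P + Q = (4, 44)


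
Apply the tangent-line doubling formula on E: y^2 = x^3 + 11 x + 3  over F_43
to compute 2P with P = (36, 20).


Doubling: s = (3 x1^2 + a) / (2 y1)
s = (3*36^2 + 11) / (2*20) mod 43 = 19
x3 = s^2 - 2 x1 mod 43 = 19^2 - 2*36 = 31
y3 = s (x1 - x3) - y1 mod 43 = 19 * (36 - 31) - 20 = 32

2P = (31, 32)


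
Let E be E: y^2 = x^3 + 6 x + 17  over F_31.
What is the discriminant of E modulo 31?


4 a^3 + 27 b^2 = 4*6^3 + 27*17^2 = 864 + 7803 = 8667
Delta = -16 * (8667) = -138672
Delta mod 31 = 22

Delta = 22 (mod 31)


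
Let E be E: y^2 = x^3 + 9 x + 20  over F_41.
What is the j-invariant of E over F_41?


Delta = -16(4 a^3 + 27 b^2) mod 41 = 17
-1728 * (4 a)^3 = -1728 * (4*9)^3 mod 41 = 12
j = 12 * 17^(-1) mod 41 = 20

j = 20 (mod 41)


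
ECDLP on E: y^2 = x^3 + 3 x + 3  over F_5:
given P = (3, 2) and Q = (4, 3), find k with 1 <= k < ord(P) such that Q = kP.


Enumerate multiples of P until we hit Q = (4, 3):
  1P = (3, 2)
  2P = (4, 3)
Match found at i = 2.

k = 2


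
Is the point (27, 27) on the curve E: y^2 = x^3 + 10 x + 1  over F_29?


Check whether y^2 = x^3 + 10 x + 1 (mod 29) for (x, y) = (27, 27).
LHS: y^2 = 27^2 mod 29 = 4
RHS: x^3 + 10 x + 1 = 27^3 + 10*27 + 1 mod 29 = 2
LHS != RHS

No, not on the curve


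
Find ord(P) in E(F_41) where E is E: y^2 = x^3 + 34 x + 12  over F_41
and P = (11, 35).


Compute successive multiples of P until we hit O:
  1P = (11, 35)
  2P = (29, 7)
  3P = (10, 9)
  4P = (40, 31)
  5P = (22, 16)
  6P = (12, 4)
  7P = (36, 2)
  8P = (25, 13)
  ... (continuing to 20P)
  20P = O

ord(P) = 20


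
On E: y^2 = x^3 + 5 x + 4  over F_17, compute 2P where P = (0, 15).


Doubling: s = (3 x1^2 + a) / (2 y1)
s = (3*0^2 + 5) / (2*15) mod 17 = 3
x3 = s^2 - 2 x1 mod 17 = 3^2 - 2*0 = 9
y3 = s (x1 - x3) - y1 mod 17 = 3 * (0 - 9) - 15 = 9

2P = (9, 9)


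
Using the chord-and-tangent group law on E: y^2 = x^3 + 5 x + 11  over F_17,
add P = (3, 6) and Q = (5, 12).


P != Q, so use the chord formula.
s = (y2 - y1) / (x2 - x1) = (6) / (2) mod 17 = 3
x3 = s^2 - x1 - x2 mod 17 = 3^2 - 3 - 5 = 1
y3 = s (x1 - x3) - y1 mod 17 = 3 * (3 - 1) - 6 = 0

P + Q = (1, 0)
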